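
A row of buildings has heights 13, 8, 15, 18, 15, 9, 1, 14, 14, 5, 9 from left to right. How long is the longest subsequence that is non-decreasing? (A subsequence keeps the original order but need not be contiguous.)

Let dp[i] be the length of the longest such subsequence ending at index i:
i:      1  2  3  4  5  6  7  8  9 10 11
a[i]:  13  8 15 18 15  9  1 14 14  5  9
dp:     1  1  2  3  3  2  1  3  4  2  3
Maximum dp value is 4.

4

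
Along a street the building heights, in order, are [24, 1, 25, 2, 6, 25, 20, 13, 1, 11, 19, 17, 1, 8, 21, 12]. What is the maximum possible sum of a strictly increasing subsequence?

62

Let S[i] be the best sum of a strictly increasing subsequence ending at i:
i:      1  2  3  4  5  6  7  8  9 10 11 12 13 14 15 16
a[i]:  24  1 25  2  6 25 20 13  1 11 19 17  1  8 21 12
S:     24  1 49  3  9 49 29 22  1 20 41 39  1 17 62 32
Maximum is 62 (e.g. 1 + 2 + 6 + 13 + 19 + 21).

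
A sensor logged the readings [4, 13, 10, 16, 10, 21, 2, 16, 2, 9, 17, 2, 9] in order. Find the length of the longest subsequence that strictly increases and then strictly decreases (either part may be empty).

inc[i] = longest strictly increasing subsequence ending at i; dec[i] = longest strictly decreasing subsequence starting at i:
i:      1  2  3  4  5  6  7  8  9 10 11 12 13
a[i]:   4 13 10 16 10 21  2 16  2  9 17  2  9
inc:    1  2  2  3  2  4  1  3  1  2  4  1  2
dec:    2  4  3  4  3  4  1  3  1  2  2  1  1
Best peak at i=6 (value 21): inc=4, dec=4, length 4+4−1 = 7.

7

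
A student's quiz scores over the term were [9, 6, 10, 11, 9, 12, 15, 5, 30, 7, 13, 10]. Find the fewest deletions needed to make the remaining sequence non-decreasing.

6

Fewest deletions = n − (longest non-decreasing subsequence).
i:      1  2  3  4  5  6  7  8  9 10 11 12
a[i]:   9  6 10 11  9 12 15  5 30  7 13 10
dp:     1  1  2  3  2  4  5  1  6  2  5  3
max dp = 6, so deletions = 12 − 6 = 6.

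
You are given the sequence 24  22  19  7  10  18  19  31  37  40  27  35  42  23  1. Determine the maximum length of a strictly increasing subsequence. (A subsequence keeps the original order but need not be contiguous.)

Track the smallest tail for each achievable length (strict):
24 → extends → [24]
22 → replaces 24 → [22]
19 → replaces 22 → [19]
7 → replaces 19 → [7]
10 → extends → [7, 10]
18 → extends → [7, 10, 18]
19 → extends → [7, 10, 18, 19]
31 → extends → [7, 10, 18, 19, 31]
37 → extends → [7, 10, 18, 19, 31, 37]
40 → extends → [7, 10, 18, 19, 31, 37, 40]
27 → replaces 31 → [7, 10, 18, 19, 27, 37, 40]
35 → replaces 37 → [7, 10, 18, 19, 27, 35, 40]
42 → extends → [7, 10, 18, 19, 27, 35, 40, 42]
23 → replaces 27 → [7, 10, 18, 19, 23, 35, 40, 42]
1 → replaces 7 → [1, 10, 18, 19, 23, 35, 40, 42]
Eight tails, so the longest strictly increasing subsequence has length 8 (e.g. 7, 10, 18, 19, 31, 37, 40, 42).

8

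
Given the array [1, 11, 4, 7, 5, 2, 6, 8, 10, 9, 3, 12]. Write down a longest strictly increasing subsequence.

1, 4, 5, 6, 8, 10, 12

Patience tails give the LIS length; then backtrack through the dp parents:
1 → extends → [1]
11 → extends → [1, 11]
4 → replaces 11 → [1, 4]
7 → extends → [1, 4, 7]
5 → replaces 7 → [1, 4, 5]
2 → replaces 4 → [1, 2, 5]
6 → extends → [1, 2, 5, 6]
8 → extends → [1, 2, 5, 6, 8]
10 → extends → [1, 2, 5, 6, 8, 10]
9 → replaces 10 → [1, 2, 5, 6, 8, 9]
3 → replaces 5 → [1, 2, 3, 6, 8, 9]
12 → extends → [1, 2, 3, 6, 8, 9, 12]
Length 7; one witness is 1, 4, 5, 6, 8, 10, 12.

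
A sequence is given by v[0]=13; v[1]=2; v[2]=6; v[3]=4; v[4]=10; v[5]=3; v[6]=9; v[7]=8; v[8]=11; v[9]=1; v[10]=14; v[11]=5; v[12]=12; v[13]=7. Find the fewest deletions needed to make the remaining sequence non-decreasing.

9

Fewest deletions = n − (longest non-decreasing subsequence).
i:      0  1  2  3  4  5  6  7  8  9 10 11 12 13
v[i]:  13  2  6  4 10  3  9  8 11  1 14  5 12  7
dp:     1  1  2  2  3  2  3  3  4  1  5  3  5  4
max dp = 5, so deletions = 14 − 5 = 9.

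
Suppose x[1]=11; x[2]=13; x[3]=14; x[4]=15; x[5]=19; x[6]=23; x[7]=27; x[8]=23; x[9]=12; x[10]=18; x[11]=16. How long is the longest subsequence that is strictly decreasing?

4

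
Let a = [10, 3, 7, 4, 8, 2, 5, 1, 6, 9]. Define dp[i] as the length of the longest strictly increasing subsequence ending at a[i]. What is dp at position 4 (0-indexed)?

dp[i] = 1 + max{dp[j] : j<i, a[j]<a[i]} (or 1 if no such j):
i:      0  1  2  3  4  5  6  7  8  9
a[i]:  10  3  7  4  8  2  5  1  6  9
dp:     1  1  2  2  3  1  3  1  4  5
At index 4 the value is 3.

3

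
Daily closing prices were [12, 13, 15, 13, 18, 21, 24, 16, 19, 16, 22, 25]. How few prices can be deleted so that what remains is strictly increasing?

5

Fewest deletions = n − (longest strictly increasing subsequence).
Patience tails:
12 → extends → [12]
13 → extends → [12, 13]
15 → extends → [12, 13, 15]
13 → already a tail → [12, 13, 15]
18 → extends → [12, 13, 15, 18]
21 → extends → [12, 13, 15, 18, 21]
24 → extends → [12, 13, 15, 18, 21, 24]
16 → replaces 18 → [12, 13, 15, 16, 21, 24]
19 → replaces 21 → [12, 13, 15, 16, 19, 24]
16 → already a tail → [12, 13, 15, 16, 19, 24]
22 → replaces 24 → [12, 13, 15, 16, 19, 22]
25 → extends → [12, 13, 15, 16, 19, 22, 25]
Longest strictly increasing subsequence has length 7, so deletions = 12 − 7 = 5.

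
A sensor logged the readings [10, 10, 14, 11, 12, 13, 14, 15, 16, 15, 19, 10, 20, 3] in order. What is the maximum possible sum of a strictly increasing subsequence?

130

Let S[i] be the best sum of a strictly increasing subsequence ending at i:
i:       1   2   3   4   5   6   7   8   9  10  11  12  13  14
a[i]:   10  10  14  11  12  13  14  15  16  15  19  10  20   3
S:      10  10  24  21  33  46  60  75  91  75 110  10 130   3
Maximum is 130 (e.g. 10 + 11 + 12 + 13 + 14 + 15 + 16 + 19 + 20).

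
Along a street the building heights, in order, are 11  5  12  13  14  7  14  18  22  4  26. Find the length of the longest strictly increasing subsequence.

Let dp[i] be the length of the longest such subsequence ending at index i:
i:      1  2  3  4  5  6  7  8  9 10 11
a[i]:  11  5 12 13 14  7 14 18 22  4 26
dp:     1  1  2  3  4  2  4  5  6  1  7
Maximum dp value is 7.

7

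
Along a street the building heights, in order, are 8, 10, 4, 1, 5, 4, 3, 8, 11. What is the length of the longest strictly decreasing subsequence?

4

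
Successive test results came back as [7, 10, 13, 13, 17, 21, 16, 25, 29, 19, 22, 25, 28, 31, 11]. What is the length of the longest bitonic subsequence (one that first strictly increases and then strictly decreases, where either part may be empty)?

inc[i] = longest strictly increasing subsequence ending at i; dec[i] = longest strictly decreasing subsequence starting at i:
i:      1  2  3  4  5  6  7  8  9 10 11 12 13 14 15
a[i]:   7 10 13 13 17 21 16 25 29 19 22 25 28 31 11
inc:    1  2  3  3  4  5  4  6  7  5  6  7  8  9  3
dec:    1  1  2  2  3  3  2  3  3  2  2  2  2  2  1
Best peak at i=14 (value 31): inc=9, dec=2, length 9+2−1 = 10.

10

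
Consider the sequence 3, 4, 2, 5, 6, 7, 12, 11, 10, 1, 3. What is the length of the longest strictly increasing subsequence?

6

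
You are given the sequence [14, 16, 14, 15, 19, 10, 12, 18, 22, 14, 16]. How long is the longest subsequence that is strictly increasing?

Track the smallest tail for each achievable length (strict):
14 → extends → [14]
16 → extends → [14, 16]
14 → already a tail → [14, 16]
15 → replaces 16 → [14, 15]
19 → extends → [14, 15, 19]
10 → replaces 14 → [10, 15, 19]
12 → replaces 15 → [10, 12, 19]
18 → replaces 19 → [10, 12, 18]
22 → extends → [10, 12, 18, 22]
14 → replaces 18 → [10, 12, 14, 22]
16 → replaces 22 → [10, 12, 14, 16]
Four tails, so the longest strictly increasing subsequence has length 4 (e.g. 14, 16, 19, 22).

4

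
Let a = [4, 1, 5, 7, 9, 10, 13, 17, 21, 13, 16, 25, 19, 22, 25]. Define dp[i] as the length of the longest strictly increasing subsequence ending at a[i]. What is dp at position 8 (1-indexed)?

7

dp[i] = 1 + max{dp[j] : j<i, a[j]<a[i]} (or 1 if no such j):
i:      1  2  3  4  5  6  7  8  9 10 11 12 13 14 15
a[i]:   4  1  5  7  9 10 13 17 21 13 16 25 19 22 25
dp:     1  1  2  3  4  5  6  7  8  6  7  9  8  9 10
At index 8 the value is 7.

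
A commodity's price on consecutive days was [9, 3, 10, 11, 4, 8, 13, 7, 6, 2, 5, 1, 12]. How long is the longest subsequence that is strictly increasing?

4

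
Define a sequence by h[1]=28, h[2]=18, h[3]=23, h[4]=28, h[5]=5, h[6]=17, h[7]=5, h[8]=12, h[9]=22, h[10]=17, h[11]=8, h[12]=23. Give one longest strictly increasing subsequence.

Patience tails give the LIS length; then backtrack through the dp parents:
28 → extends → [28]
18 → replaces 28 → [18]
23 → extends → [18, 23]
28 → extends → [18, 23, 28]
5 → replaces 18 → [5, 23, 28]
17 → replaces 23 → [5, 17, 28]
5 → already a tail → [5, 17, 28]
12 → replaces 17 → [5, 12, 28]
22 → replaces 28 → [5, 12, 22]
17 → replaces 22 → [5, 12, 17]
8 → replaces 12 → [5, 8, 17]
23 → extends → [5, 8, 17, 23]
Length 4; one witness is 5, 17, 22, 23.

5, 17, 22, 23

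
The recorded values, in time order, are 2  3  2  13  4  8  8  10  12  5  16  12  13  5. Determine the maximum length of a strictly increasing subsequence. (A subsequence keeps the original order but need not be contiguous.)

7

Let dp[i] be the length of the longest such subsequence ending at index i:
i:      1  2  3  4  5  6  7  8  9 10 11 12 13 14
a[i]:   2  3  2 13  4  8  8 10 12  5 16 12 13  5
dp:     1  2  1  3  3  4  4  5  6  4  7  6  7  4
Maximum dp value is 7.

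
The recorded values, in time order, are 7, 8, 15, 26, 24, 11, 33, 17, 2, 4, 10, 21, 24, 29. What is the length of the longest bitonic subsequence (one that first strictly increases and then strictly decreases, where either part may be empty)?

7

inc[i] = longest strictly increasing subsequence ending at i; dec[i] = longest strictly decreasing subsequence starting at i:
i:      1  2  3  4  5  6  7  8  9 10 11 12 13 14
a[i]:   7  8 15 26 24 11 33 17  2  4 10 21 24 29
inc:    1  2  3  4  4  3  5  4  1  2  3  5  6  7
dec:    2  2  3  4  3  2  3  2  1  1  1  1  1  1
Best peak at i=4 (value 26): inc=4, dec=4, length 4+4−1 = 7.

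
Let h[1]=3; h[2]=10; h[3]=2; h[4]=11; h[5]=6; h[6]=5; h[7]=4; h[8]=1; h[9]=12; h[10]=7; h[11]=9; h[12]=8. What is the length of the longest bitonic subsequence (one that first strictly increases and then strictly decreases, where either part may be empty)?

inc[i] = longest strictly increasing subsequence ending at i; dec[i] = longest strictly decreasing subsequence starting at i:
i:      1  2  3  4  5  6  7  8  9 10 11 12
h[i]:   3 10  2 11  6  5  4  1 12  7  9  8
inc:    1  2  1  3  2  2  2  1  4  3  4  4
dec:    3  5  2  5  4  3  2  1  3  1  2  1
Best peak at i=4 (value 11): inc=3, dec=5, length 3+5−1 = 7.

7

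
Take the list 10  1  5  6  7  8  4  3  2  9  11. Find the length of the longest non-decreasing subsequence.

7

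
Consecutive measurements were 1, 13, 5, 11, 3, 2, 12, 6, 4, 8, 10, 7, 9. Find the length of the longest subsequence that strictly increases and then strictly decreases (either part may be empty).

inc[i] = longest strictly increasing subsequence ending at i; dec[i] = longest strictly decreasing subsequence starting at i:
i:      1  2  3  4  5  6  7  8  9 10 11 12 13
a[i]:   1 13  5 11  3  2 12  6  4  8 10  7  9
inc:    1  2  2  3  2  2  4  3  3  4  5  4  5
dec:    1  4  3  3  2  1  3  2  1  2  2  1  1
Best peak at i=7 (value 12): inc=4, dec=3, length 4+3−1 = 6.

6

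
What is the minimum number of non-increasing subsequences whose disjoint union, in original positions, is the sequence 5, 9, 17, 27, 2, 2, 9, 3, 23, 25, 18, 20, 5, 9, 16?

The minimum number of non-increasing subsequences covering a sequence equals the length of its longest strictly increasing subsequence.
LIS length is 5 (e.g. 5, 9, 17, 23, 25), so 5 piles are needed.

5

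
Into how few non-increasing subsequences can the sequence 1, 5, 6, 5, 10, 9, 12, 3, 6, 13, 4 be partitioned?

6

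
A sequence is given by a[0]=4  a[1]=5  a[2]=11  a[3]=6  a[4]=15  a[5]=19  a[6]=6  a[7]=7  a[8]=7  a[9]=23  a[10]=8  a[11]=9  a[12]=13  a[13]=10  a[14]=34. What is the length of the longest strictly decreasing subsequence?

Negate each value so 'decreasing' becomes 'increasing', then run patience tails on the negated sequence:
-4 → extends → [-4]
-5 → replaces -4 → [-5]
-11 → replaces -5 → [-11]
-6 → extends → [-11, -6]
-15 → replaces -11 → [-15, -6]
-19 → replaces -15 → [-19, -6]
-6 → already a tail → [-19, -6]
-7 → replaces -6 → [-19, -7]
-7 → already a tail → [-19, -7]
-23 → replaces -19 → [-23, -7]
-8 → replaces -7 → [-23, -8]
-9 → replaces -8 → [-23, -9]
-13 → replaces -9 → [-23, -13]
-10 → extends → [-23, -13, -10]
-34 → replaces -23 → [-34, -13, -10]
Three tails, so the longest strictly decreasing subsequence of the original has length 3.

3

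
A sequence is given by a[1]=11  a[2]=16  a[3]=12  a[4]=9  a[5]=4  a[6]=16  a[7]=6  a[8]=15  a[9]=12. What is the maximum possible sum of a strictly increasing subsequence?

Let S[i] be the best sum of a strictly increasing subsequence ending at i:
i:      1  2  3  4  5  6  7  8  9
a[i]:  11 16 12  9  4 16  6 15 12
S:     11 27 23  9  4 39 10 38 23
Maximum is 39 (e.g. 11 + 12 + 16).

39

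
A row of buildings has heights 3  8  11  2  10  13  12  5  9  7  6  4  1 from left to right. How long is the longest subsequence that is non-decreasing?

4

Let dp[i] be the length of the longest such subsequence ending at index i:
i:      1  2  3  4  5  6  7  8  9 10 11 12 13
a[i]:   3  8 11  2 10 13 12  5  9  7  6  4  1
dp:     1  2  3  1  3  4  4  2  3  3  3  2  1
Maximum dp value is 4.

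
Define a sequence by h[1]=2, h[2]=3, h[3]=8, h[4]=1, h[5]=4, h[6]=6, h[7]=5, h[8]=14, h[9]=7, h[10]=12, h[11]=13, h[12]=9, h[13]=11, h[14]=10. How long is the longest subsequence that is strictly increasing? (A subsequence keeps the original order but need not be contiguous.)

7

Track the smallest tail for each achievable length (strict):
2 → extends → [2]
3 → extends → [2, 3]
8 → extends → [2, 3, 8]
1 → replaces 2 → [1, 3, 8]
4 → replaces 8 → [1, 3, 4]
6 → extends → [1, 3, 4, 6]
5 → replaces 6 → [1, 3, 4, 5]
14 → extends → [1, 3, 4, 5, 14]
7 → replaces 14 → [1, 3, 4, 5, 7]
12 → extends → [1, 3, 4, 5, 7, 12]
13 → extends → [1, 3, 4, 5, 7, 12, 13]
9 → replaces 12 → [1, 3, 4, 5, 7, 9, 13]
11 → replaces 13 → [1, 3, 4, 5, 7, 9, 11]
10 → replaces 11 → [1, 3, 4, 5, 7, 9, 10]
Seven tails, so the longest strictly increasing subsequence has length 7 (e.g. 2, 3, 4, 6, 7, 12, 13).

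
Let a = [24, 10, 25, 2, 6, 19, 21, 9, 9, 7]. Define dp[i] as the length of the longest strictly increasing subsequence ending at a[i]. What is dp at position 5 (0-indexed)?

3

dp[i] = 1 + max{dp[j] : j<i, a[j]<a[i]} (or 1 if no such j):
i:      0  1  2  3  4  5  6  7  8  9
a[i]:  24 10 25  2  6 19 21  9  9  7
dp:     1  1  2  1  2  3  4  3  3  3
At index 5 the value is 3.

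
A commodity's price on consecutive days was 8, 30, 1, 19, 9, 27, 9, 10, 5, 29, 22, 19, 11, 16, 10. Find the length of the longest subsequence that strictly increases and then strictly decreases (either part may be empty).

inc[i] = longest strictly increasing subsequence ending at i; dec[i] = longest strictly decreasing subsequence starting at i:
i:      1  2  3  4  5  6  7  8  9 10 11 12 13 14 15
a[i]:   8 30  1 19  9 27  9 10  5 29 22 19 11 16 10
inc:    1  2  1  2  2  3  2  3  2  4  4  4  4  5  3
dec:    2  6  1  3  2  5  2  2  1  5  4  3  2  2  1
Best peak at i=10 (value 29): inc=4, dec=5, length 4+5−1 = 8.

8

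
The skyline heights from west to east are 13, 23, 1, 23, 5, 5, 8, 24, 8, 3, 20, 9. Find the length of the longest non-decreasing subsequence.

Track the smallest tail for each achievable length (allowing ties):
13 → extends → [13]
23 → extends → [13, 23]
1 → replaces 13 → [1, 23]
23 → extends → [1, 23, 23]
5 → replaces 23 → [1, 5, 23]
5 → replaces 23 → [1, 5, 5]
8 → extends → [1, 5, 5, 8]
24 → extends → [1, 5, 5, 8, 24]
8 → replaces 24 → [1, 5, 5, 8, 8]
3 → replaces 5 → [1, 3, 5, 8, 8]
20 → extends → [1, 3, 5, 8, 8, 20]
9 → replaces 20 → [1, 3, 5, 8, 8, 9]
Six tails, so the longest non-decreasing subsequence has length 6 (e.g. 1, 5, 5, 8, 8, 20).

6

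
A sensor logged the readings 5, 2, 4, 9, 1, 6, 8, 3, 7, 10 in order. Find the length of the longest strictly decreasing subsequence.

Let dp[i] be the longest strictly decreasing subsequence ending at i:
i:      1  2  3  4  5  6  7  8  9 10
a[i]:   5  2  4  9  1  6  8  3  7 10
dp:     1  2  2  1  3  2  2  3  3  1
Maximum is 3.

3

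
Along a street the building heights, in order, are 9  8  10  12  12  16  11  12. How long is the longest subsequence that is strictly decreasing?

Let dp[i] be the longest strictly decreasing subsequence ending at i:
i:      1  2  3  4  5  6  7  8
a[i]:   9  8 10 12 12 16 11 12
dp:     1  2  1  1  1  1  2  2
Maximum is 2.

2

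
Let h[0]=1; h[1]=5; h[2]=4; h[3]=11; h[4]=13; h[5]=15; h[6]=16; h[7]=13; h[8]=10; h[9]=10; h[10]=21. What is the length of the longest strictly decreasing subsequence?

3

Negate each value so 'decreasing' becomes 'increasing', then run patience tails on the negated sequence:
-1 → extends → [-1]
-5 → replaces -1 → [-5]
-4 → extends → [-5, -4]
-11 → replaces -5 → [-11, -4]
-13 → replaces -11 → [-13, -4]
-15 → replaces -13 → [-15, -4]
-16 → replaces -15 → [-16, -4]
-13 → replaces -4 → [-16, -13]
-10 → extends → [-16, -13, -10]
-10 → already a tail → [-16, -13, -10]
-21 → replaces -16 → [-21, -13, -10]
Three tails, so the longest strictly decreasing subsequence of the original has length 3.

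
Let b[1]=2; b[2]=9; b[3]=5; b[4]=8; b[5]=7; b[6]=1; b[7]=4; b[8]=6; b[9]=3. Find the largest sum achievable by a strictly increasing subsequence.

15

Let S[i] be the best sum of a strictly increasing subsequence ending at i:
i:      1  2  3  4  5  6  7  8  9
b[i]:   2  9  5  8  7  1  4  6  3
S:      2 11  7 15 14  1  6 13  5
Maximum is 15 (e.g. 2 + 5 + 8).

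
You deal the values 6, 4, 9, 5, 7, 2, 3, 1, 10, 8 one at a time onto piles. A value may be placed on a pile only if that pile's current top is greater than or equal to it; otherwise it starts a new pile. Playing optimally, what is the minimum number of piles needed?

Place each on the leftmost legal pile:
6 → new pile 1 (tops now [6])
4 → pile 1 (tops now [4])
9 → new pile 2 (tops now [4, 9])
5 → pile 2 (tops now [4, 5])
7 → new pile 3 (tops now [4, 5, 7])
2 → pile 1 (tops now [2, 5, 7])
3 → pile 2 (tops now [2, 3, 7])
1 → pile 1 (tops now [1, 3, 7])
10 → new pile 4 (tops now [1, 3, 7, 10])
8 → pile 4 (tops now [1, 3, 7, 8])
Four piles.

4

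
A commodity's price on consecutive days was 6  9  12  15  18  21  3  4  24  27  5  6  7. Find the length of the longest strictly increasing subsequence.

8

Track the smallest tail for each achievable length (strict):
6 → extends → [6]
9 → extends → [6, 9]
12 → extends → [6, 9, 12]
15 → extends → [6, 9, 12, 15]
18 → extends → [6, 9, 12, 15, 18]
21 → extends → [6, 9, 12, 15, 18, 21]
3 → replaces 6 → [3, 9, 12, 15, 18, 21]
4 → replaces 9 → [3, 4, 12, 15, 18, 21]
24 → extends → [3, 4, 12, 15, 18, 21, 24]
27 → extends → [3, 4, 12, 15, 18, 21, 24, 27]
5 → replaces 12 → [3, 4, 5, 15, 18, 21, 24, 27]
6 → replaces 15 → [3, 4, 5, 6, 18, 21, 24, 27]
7 → replaces 18 → [3, 4, 5, 6, 7, 21, 24, 27]
Eight tails, so the longest strictly increasing subsequence has length 8 (e.g. 6, 9, 12, 15, 18, 21, 24, 27).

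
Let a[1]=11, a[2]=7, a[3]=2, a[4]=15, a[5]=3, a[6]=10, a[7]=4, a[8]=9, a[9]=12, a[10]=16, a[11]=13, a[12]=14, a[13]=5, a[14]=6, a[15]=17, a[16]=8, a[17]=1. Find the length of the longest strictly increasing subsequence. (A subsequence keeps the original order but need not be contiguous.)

Track the smallest tail for each achievable length (strict):
11 → extends → [11]
7 → replaces 11 → [7]
2 → replaces 7 → [2]
15 → extends → [2, 15]
3 → replaces 15 → [2, 3]
10 → extends → [2, 3, 10]
4 → replaces 10 → [2, 3, 4]
9 → extends → [2, 3, 4, 9]
12 → extends → [2, 3, 4, 9, 12]
16 → extends → [2, 3, 4, 9, 12, 16]
13 → replaces 16 → [2, 3, 4, 9, 12, 13]
14 → extends → [2, 3, 4, 9, 12, 13, 14]
5 → replaces 9 → [2, 3, 4, 5, 12, 13, 14]
6 → replaces 12 → [2, 3, 4, 5, 6, 13, 14]
17 → extends → [2, 3, 4, 5, 6, 13, 14, 17]
8 → replaces 13 → [2, 3, 4, 5, 6, 8, 14, 17]
1 → replaces 2 → [1, 3, 4, 5, 6, 8, 14, 17]
Eight tails, so the longest strictly increasing subsequence has length 8 (e.g. 2, 3, 4, 9, 12, 13, 14, 17).

8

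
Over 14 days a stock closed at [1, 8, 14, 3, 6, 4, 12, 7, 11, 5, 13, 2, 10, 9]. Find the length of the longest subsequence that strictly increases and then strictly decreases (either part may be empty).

8

inc[i] = longest strictly increasing subsequence ending at i; dec[i] = longest strictly decreasing subsequence starting at i:
i:      1  2  3  4  5  6  7  8  9 10 11 12 13 14
a[i]:   1  8 14  3  6  4 12  7 11  5 13  2 10  9
inc:    1  2  3  2  3  3  4  4  5  4  6  2  5  5
dec:    1  4  5  2  3  2  4  3  3  2  3  1  2  1
Best peak at i=11 (value 13): inc=6, dec=3, length 6+3−1 = 8.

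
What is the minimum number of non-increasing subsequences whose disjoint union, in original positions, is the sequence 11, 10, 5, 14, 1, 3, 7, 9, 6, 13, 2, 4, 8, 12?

Place each on the leftmost legal pile:
11 → new pile 1 (tops now [11])
10 → pile 1 (tops now [10])
5 → pile 1 (tops now [5])
14 → new pile 2 (tops now [5, 14])
1 → pile 1 (tops now [1, 14])
3 → pile 2 (tops now [1, 3])
7 → new pile 3 (tops now [1, 3, 7])
9 → new pile 4 (tops now [1, 3, 7, 9])
6 → pile 3 (tops now [1, 3, 6, 9])
13 → new pile 5 (tops now [1, 3, 6, 9, 13])
2 → pile 2 (tops now [1, 2, 6, 9, 13])
4 → pile 3 (tops now [1, 2, 4, 9, 13])
8 → pile 4 (tops now [1, 2, 4, 8, 13])
12 → pile 5 (tops now [1, 2, 4, 8, 12])
Five piles.

5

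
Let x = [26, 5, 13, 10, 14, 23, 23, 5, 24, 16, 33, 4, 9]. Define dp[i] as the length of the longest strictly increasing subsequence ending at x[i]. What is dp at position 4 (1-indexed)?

dp[i] = 1 + max{dp[j] : j<i, x[j]<x[i]} (or 1 if no such j):
i:      1  2  3  4  5  6  7  8  9 10 11 12 13
x[i]:  26  5 13 10 14 23 23  5 24 16 33  4  9
dp:     1  1  2  2  3  4  4  1  5  4  6  1  2
At index 4 the value is 2.

2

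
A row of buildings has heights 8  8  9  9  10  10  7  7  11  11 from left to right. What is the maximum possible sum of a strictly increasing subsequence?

38

Let S[i] be the best sum of a strictly increasing subsequence ending at i:
i:      1  2  3  4  5  6  7  8  9 10
a[i]:   8  8  9  9 10 10  7  7 11 11
S:      8  8 17 17 27 27  7  7 38 38
Maximum is 38 (e.g. 8 + 9 + 10 + 11).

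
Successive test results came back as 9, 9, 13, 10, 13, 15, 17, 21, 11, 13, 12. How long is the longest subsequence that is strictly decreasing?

3

Let dp[i] be the longest strictly decreasing subsequence ending at i:
i:      1  2  3  4  5  6  7  8  9 10 11
a[i]:   9  9 13 10 13 15 17 21 11 13 12
dp:     1  1  1  2  1  1  1  1  2  2  3
Maximum is 3.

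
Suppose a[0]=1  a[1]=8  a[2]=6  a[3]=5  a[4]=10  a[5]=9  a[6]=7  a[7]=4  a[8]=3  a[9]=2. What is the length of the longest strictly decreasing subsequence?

6

Negate each value so 'decreasing' becomes 'increasing', then run patience tails on the negated sequence:
-1 → extends → [-1]
-8 → replaces -1 → [-8]
-6 → extends → [-8, -6]
-5 → extends → [-8, -6, -5]
-10 → replaces -8 → [-10, -6, -5]
-9 → replaces -6 → [-10, -9, -5]
-7 → replaces -5 → [-10, -9, -7]
-4 → extends → [-10, -9, -7, -4]
-3 → extends → [-10, -9, -7, -4, -3]
-2 → extends → [-10, -9, -7, -4, -3, -2]
Six tails, so the longest strictly decreasing subsequence of the original has length 6.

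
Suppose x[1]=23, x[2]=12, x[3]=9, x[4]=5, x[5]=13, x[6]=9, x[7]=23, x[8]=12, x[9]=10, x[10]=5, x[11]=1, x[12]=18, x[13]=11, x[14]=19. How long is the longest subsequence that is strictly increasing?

Track the smallest tail for each achievable length (strict):
23 → extends → [23]
12 → replaces 23 → [12]
9 → replaces 12 → [9]
5 → replaces 9 → [5]
13 → extends → [5, 13]
9 → replaces 13 → [5, 9]
23 → extends → [5, 9, 23]
12 → replaces 23 → [5, 9, 12]
10 → replaces 12 → [5, 9, 10]
5 → already a tail → [5, 9, 10]
1 → replaces 5 → [1, 9, 10]
18 → extends → [1, 9, 10, 18]
11 → replaces 18 → [1, 9, 10, 11]
19 → extends → [1, 9, 10, 11, 19]
Five tails, so the longest strictly increasing subsequence has length 5 (e.g. 5, 9, 12, 18, 19).

5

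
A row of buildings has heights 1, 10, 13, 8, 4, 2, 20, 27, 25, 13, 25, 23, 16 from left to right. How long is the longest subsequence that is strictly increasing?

Let dp[i] be the length of the longest such subsequence ending at index i:
i:      1  2  3  4  5  6  7  8  9 10 11 12 13
a[i]:   1 10 13  8  4  2 20 27 25 13 25 23 16
dp:     1  2  3  2  2  2  4  5  5  3  5  5  4
Maximum dp value is 5.

5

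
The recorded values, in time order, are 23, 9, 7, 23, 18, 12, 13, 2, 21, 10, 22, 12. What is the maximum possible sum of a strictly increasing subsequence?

77

Let S[i] be the best sum of a strictly increasing subsequence ending at i:
i:      1  2  3  4  5  6  7  8  9 10 11 12
a[i]:  23  9  7 23 18 12 13  2 21 10 22 12
S:     23  9  7 32 27 21 34  2 55 19 77 31
Maximum is 77 (e.g. 9 + 12 + 13 + 21 + 22).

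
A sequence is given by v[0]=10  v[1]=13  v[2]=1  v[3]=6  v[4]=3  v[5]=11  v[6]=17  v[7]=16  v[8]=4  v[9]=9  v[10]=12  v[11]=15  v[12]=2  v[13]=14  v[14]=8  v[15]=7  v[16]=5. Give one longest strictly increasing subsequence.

1, 3, 4, 9, 12, 15

Patience tails give the LIS length; then backtrack through the dp parents:
10 → extends → [10]
13 → extends → [10, 13]
1 → replaces 10 → [1, 13]
6 → replaces 13 → [1, 6]
3 → replaces 6 → [1, 3]
11 → extends → [1, 3, 11]
17 → extends → [1, 3, 11, 17]
16 → replaces 17 → [1, 3, 11, 16]
4 → replaces 11 → [1, 3, 4, 16]
9 → replaces 16 → [1, 3, 4, 9]
12 → extends → [1, 3, 4, 9, 12]
15 → extends → [1, 3, 4, 9, 12, 15]
2 → replaces 3 → [1, 2, 4, 9, 12, 15]
14 → replaces 15 → [1, 2, 4, 9, 12, 14]
8 → replaces 9 → [1, 2, 4, 8, 12, 14]
7 → replaces 8 → [1, 2, 4, 7, 12, 14]
5 → replaces 7 → [1, 2, 4, 5, 12, 14]
Length 6; one witness is 1, 3, 4, 9, 12, 15.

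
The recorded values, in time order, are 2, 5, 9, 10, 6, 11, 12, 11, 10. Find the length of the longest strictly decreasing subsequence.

3

Negate each value so 'decreasing' becomes 'increasing', then run patience tails on the negated sequence:
-2 → extends → [-2]
-5 → replaces -2 → [-5]
-9 → replaces -5 → [-9]
-10 → replaces -9 → [-10]
-6 → extends → [-10, -6]
-11 → replaces -10 → [-11, -6]
-12 → replaces -11 → [-12, -6]
-11 → replaces -6 → [-12, -11]
-10 → extends → [-12, -11, -10]
Three tails, so the longest strictly decreasing subsequence of the original has length 3.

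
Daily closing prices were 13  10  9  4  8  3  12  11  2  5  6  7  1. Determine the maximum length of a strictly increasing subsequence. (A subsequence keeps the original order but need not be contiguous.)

4

Track the smallest tail for each achievable length (strict):
13 → extends → [13]
10 → replaces 13 → [10]
9 → replaces 10 → [9]
4 → replaces 9 → [4]
8 → extends → [4, 8]
3 → replaces 4 → [3, 8]
12 → extends → [3, 8, 12]
11 → replaces 12 → [3, 8, 11]
2 → replaces 3 → [2, 8, 11]
5 → replaces 8 → [2, 5, 11]
6 → replaces 11 → [2, 5, 6]
7 → extends → [2, 5, 6, 7]
1 → replaces 2 → [1, 5, 6, 7]
Four tails, so the longest strictly increasing subsequence has length 4 (e.g. 4, 5, 6, 7).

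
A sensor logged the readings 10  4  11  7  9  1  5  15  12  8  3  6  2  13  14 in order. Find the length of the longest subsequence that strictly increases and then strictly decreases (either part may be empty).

inc[i] = longest strictly increasing subsequence ending at i; dec[i] = longest strictly decreasing subsequence starting at i:
i:      1  2  3  4  5  6  7  8  9 10 11 12 13 14 15
a[i]:  10  4 11  7  9  1  5 15 12  8  3  6  2 13 14
inc:    1  1  2  2  3  1  2  4  4  3  2  3  2  5  6
dec:    5  3  5  4  4  1  3  5  4  3  2  2  1  1  1
Best peak at i=8 (value 15): inc=4, dec=5, length 4+5−1 = 8.

8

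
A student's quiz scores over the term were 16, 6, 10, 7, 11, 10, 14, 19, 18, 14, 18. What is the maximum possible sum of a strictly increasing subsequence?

Let S[i] be the best sum of a strictly increasing subsequence ending at i:
i:      1  2  3  4  5  6  7  8  9 10 11
a[i]:  16  6 10  7 11 10 14 19 18 14 18
S:     16  6 16 13 27 23 41 60 59 41 59
Maximum is 60 (e.g. 6 + 10 + 11 + 14 + 19).

60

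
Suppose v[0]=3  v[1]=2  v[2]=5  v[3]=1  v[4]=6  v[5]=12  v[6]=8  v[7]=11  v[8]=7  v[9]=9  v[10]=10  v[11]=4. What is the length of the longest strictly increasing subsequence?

Track the smallest tail for each achievable length (strict):
3 → extends → [3]
2 → replaces 3 → [2]
5 → extends → [2, 5]
1 → replaces 2 → [1, 5]
6 → extends → [1, 5, 6]
12 → extends → [1, 5, 6, 12]
8 → replaces 12 → [1, 5, 6, 8]
11 → extends → [1, 5, 6, 8, 11]
7 → replaces 8 → [1, 5, 6, 7, 11]
9 → replaces 11 → [1, 5, 6, 7, 9]
10 → extends → [1, 5, 6, 7, 9, 10]
4 → replaces 5 → [1, 4, 6, 7, 9, 10]
Six tails, so the longest strictly increasing subsequence has length 6 (e.g. 3, 5, 6, 8, 9, 10).

6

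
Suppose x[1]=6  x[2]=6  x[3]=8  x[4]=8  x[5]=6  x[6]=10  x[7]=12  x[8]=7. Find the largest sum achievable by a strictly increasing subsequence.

36

Let S[i] be the best sum of a strictly increasing subsequence ending at i:
i:      1  2  3  4  5  6  7  8
x[i]:   6  6  8  8  6 10 12  7
S:      6  6 14 14  6 24 36 13
Maximum is 36 (e.g. 6 + 8 + 10 + 12).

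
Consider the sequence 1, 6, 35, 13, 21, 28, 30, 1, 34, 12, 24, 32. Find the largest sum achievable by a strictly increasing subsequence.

Let S[i] be the best sum of a strictly increasing subsequence ending at i:
i:       1   2   3   4   5   6   7   8   9  10  11  12
a[i]:    1   6  35  13  21  28  30   1  34  12  24  32
S:       1   7  42  20  41  69  99   1 133  19  65 131
Maximum is 133 (e.g. 1 + 6 + 13 + 21 + 28 + 30 + 34).

133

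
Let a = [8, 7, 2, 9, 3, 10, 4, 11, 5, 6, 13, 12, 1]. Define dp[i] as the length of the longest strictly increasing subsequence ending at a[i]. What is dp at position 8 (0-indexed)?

4

dp[i] = 1 + max{dp[j] : j<i, a[j]<a[i]} (or 1 if no such j):
i:      0  1  2  3  4  5  6  7  8  9 10 11 12
a[i]:   8  7  2  9  3 10  4 11  5  6 13 12  1
dp:     1  1  1  2  2  3  3  4  4  5  6  6  1
At index 8 the value is 4.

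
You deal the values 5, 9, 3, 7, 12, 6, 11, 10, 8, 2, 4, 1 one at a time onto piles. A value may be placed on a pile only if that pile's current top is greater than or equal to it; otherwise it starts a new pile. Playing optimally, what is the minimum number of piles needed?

3

Place each on the leftmost legal pile:
5 → new pile 1 (tops now [5])
9 → new pile 2 (tops now [5, 9])
3 → pile 1 (tops now [3, 9])
7 → pile 2 (tops now [3, 7])
12 → new pile 3 (tops now [3, 7, 12])
6 → pile 2 (tops now [3, 6, 12])
11 → pile 3 (tops now [3, 6, 11])
10 → pile 3 (tops now [3, 6, 10])
8 → pile 3 (tops now [3, 6, 8])
2 → pile 1 (tops now [2, 6, 8])
4 → pile 2 (tops now [2, 4, 8])
1 → pile 1 (tops now [1, 4, 8])
Three piles.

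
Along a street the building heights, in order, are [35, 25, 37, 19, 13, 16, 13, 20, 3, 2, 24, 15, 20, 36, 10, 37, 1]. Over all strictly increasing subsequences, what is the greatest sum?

Let S[i] be the best sum of a strictly increasing subsequence ending at i:
i:       1   2   3   4   5   6   7   8   9  10  11  12  13  14  15  16  17
a[i]:   35  25  37  19  13  16  13  20   3   2  24  15  20  36  10  37   1
S:      35  25  72  19  13  29  13  49   3   2  73  28  49 109  13 146   1
Maximum is 146 (e.g. 13 + 16 + 20 + 24 + 36 + 37).

146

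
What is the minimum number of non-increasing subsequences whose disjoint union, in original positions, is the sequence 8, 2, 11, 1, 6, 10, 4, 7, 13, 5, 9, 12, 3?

5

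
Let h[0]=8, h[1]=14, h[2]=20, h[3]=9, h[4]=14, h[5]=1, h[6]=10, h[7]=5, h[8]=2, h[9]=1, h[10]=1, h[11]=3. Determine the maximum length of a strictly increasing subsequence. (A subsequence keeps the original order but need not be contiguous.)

Track the smallest tail for each achievable length (strict):
8 → extends → [8]
14 → extends → [8, 14]
20 → extends → [8, 14, 20]
9 → replaces 14 → [8, 9, 20]
14 → replaces 20 → [8, 9, 14]
1 → replaces 8 → [1, 9, 14]
10 → replaces 14 → [1, 9, 10]
5 → replaces 9 → [1, 5, 10]
2 → replaces 5 → [1, 2, 10]
1 → already a tail → [1, 2, 10]
1 → already a tail → [1, 2, 10]
3 → replaces 10 → [1, 2, 3]
Three tails, so the longest strictly increasing subsequence has length 3 (e.g. 8, 14, 20).

3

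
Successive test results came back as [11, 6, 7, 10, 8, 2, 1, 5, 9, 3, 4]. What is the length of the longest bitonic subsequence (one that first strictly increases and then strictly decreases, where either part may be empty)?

6

inc[i] = longest strictly increasing subsequence ending at i; dec[i] = longest strictly decreasing subsequence starting at i:
i:      1  2  3  4  5  6  7  8  9 10 11
a[i]:  11  6  7 10  8  2  1  5  9  3  4
inc:    1  1  2  3  3  1  1  2  4  2  3
dec:    5  3  3  4  3  2  1  2  2  1  1
Best peak at i=4 (value 10): inc=3, dec=4, length 3+4−1 = 6.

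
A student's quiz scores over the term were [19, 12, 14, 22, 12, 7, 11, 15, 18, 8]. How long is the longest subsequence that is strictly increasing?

4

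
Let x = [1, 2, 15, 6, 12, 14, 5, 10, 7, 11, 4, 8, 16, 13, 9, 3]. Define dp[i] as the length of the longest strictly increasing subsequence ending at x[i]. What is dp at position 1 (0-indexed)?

2

dp[i] = 1 + max{dp[j] : j<i, x[j]<x[i]} (or 1 if no such j):
i:      0  1  2  3  4  5  6  7  8  9 10 11 12 13 14 15
x[i]:   1  2 15  6 12 14  5 10  7 11  4  8 16 13  9  3
dp:     1  2  3  3  4  5  3  4  4  5  3  5  6  6  6  3
At index 1 the value is 2.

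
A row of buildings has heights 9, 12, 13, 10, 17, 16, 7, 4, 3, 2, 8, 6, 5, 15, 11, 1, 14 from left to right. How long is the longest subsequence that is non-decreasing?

4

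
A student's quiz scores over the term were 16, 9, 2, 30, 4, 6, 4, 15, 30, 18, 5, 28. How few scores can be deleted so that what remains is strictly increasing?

Fewest deletions = n − (longest strictly increasing subsequence).
Patience tails:
16 → extends → [16]
9 → replaces 16 → [9]
2 → replaces 9 → [2]
30 → extends → [2, 30]
4 → replaces 30 → [2, 4]
6 → extends → [2, 4, 6]
4 → already a tail → [2, 4, 6]
15 → extends → [2, 4, 6, 15]
30 → extends → [2, 4, 6, 15, 30]
18 → replaces 30 → [2, 4, 6, 15, 18]
5 → replaces 6 → [2, 4, 5, 15, 18]
28 → extends → [2, 4, 5, 15, 18, 28]
Longest strictly increasing subsequence has length 6, so deletions = 12 − 6 = 6.

6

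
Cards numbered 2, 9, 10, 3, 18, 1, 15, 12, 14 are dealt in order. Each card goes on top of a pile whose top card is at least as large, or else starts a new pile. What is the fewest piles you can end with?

5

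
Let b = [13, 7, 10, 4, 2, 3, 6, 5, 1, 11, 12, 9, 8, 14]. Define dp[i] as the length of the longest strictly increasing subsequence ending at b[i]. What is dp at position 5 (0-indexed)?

2

dp[i] = 1 + max{dp[j] : j<i, b[j]<b[i]} (or 1 if no such j):
i:      0  1  2  3  4  5  6  7  8  9 10 11 12 13
b[i]:  13  7 10  4  2  3  6  5  1 11 12  9  8 14
dp:     1  1  2  1  1  2  3  3  1  4  5  4  4  6
At index 5 the value is 2.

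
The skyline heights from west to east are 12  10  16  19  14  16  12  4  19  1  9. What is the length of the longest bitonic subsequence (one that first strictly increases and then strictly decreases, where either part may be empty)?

7

inc[i] = longest strictly increasing subsequence ending at i; dec[i] = longest strictly decreasing subsequence starting at i:
i:      1  2  3  4  5  6  7  8  9 10 11
a[i]:  12 10 16 19 14 16 12  4 19  1  9
inc:    1  1  2  3  2  3  2  1  4  1  2
dec:    4  3  5  5  4  4  3  2  2  1  1
Best peak at i=4 (value 19): inc=3, dec=5, length 3+5−1 = 7.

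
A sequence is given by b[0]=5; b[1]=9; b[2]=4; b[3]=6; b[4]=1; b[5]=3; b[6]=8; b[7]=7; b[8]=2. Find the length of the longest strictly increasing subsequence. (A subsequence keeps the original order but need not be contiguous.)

3

Let dp[i] be the length of the longest such subsequence ending at index i:
i:     0 1 2 3 4 5 6 7 8
b[i]:  5 9 4 6 1 3 8 7 2
dp:    1 2 1 2 1 2 3 3 2
Maximum dp value is 3.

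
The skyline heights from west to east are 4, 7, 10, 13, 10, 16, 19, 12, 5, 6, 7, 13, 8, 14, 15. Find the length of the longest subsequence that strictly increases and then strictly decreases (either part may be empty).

8

inc[i] = longest strictly increasing subsequence ending at i; dec[i] = longest strictly decreasing subsequence starting at i:
i:      1  2  3  4  5  6  7  8  9 10 11 12 13 14 15
a[i]:   4  7 10 13 10 16 19 12  5  6  7 13  8 14 15
inc:    1  2  3  4  3  5  6  4  2  3  4  5  5  6  7
dec:    1  2  2  3  2  3  3  2  1  1  1  2  1  1  1
Best peak at i=7 (value 19): inc=6, dec=3, length 6+3−1 = 8.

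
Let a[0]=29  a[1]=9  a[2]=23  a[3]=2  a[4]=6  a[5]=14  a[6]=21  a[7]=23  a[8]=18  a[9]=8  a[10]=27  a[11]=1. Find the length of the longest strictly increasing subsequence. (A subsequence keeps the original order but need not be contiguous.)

6

Track the smallest tail for each achievable length (strict):
29 → extends → [29]
9 → replaces 29 → [9]
23 → extends → [9, 23]
2 → replaces 9 → [2, 23]
6 → replaces 23 → [2, 6]
14 → extends → [2, 6, 14]
21 → extends → [2, 6, 14, 21]
23 → extends → [2, 6, 14, 21, 23]
18 → replaces 21 → [2, 6, 14, 18, 23]
8 → replaces 14 → [2, 6, 8, 18, 23]
27 → extends → [2, 6, 8, 18, 23, 27]
1 → replaces 2 → [1, 6, 8, 18, 23, 27]
Six tails, so the longest strictly increasing subsequence has length 6 (e.g. 2, 6, 14, 21, 23, 27).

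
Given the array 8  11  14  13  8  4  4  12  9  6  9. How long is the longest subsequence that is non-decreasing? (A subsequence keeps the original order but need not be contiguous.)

4

Track the smallest tail for each achievable length (allowing ties):
8 → extends → [8]
11 → extends → [8, 11]
14 → extends → [8, 11, 14]
13 → replaces 14 → [8, 11, 13]
8 → replaces 11 → [8, 8, 13]
4 → replaces 8 → [4, 8, 13]
4 → replaces 8 → [4, 4, 13]
12 → replaces 13 → [4, 4, 12]
9 → replaces 12 → [4, 4, 9]
6 → replaces 9 → [4, 4, 6]
9 → extends → [4, 4, 6, 9]
Four tails, so the longest non-decreasing subsequence has length 4 (e.g. 8, 8, 9, 9).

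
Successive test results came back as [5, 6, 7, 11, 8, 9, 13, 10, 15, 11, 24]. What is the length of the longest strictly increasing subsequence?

8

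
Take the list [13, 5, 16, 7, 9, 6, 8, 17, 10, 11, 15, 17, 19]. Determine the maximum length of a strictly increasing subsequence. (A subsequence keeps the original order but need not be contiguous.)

Let dp[i] be the length of the longest such subsequence ending at index i:
i:      1  2  3  4  5  6  7  8  9 10 11 12 13
a[i]:  13  5 16  7  9  6  8 17 10 11 15 17 19
dp:     1  1  2  2  3  2  3  4  4  5  6  7  8
Maximum dp value is 8.

8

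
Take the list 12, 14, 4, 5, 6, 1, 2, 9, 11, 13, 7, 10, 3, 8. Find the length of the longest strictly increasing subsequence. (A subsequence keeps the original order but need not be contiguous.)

6

Let dp[i] be the length of the longest such subsequence ending at index i:
i:      1  2  3  4  5  6  7  8  9 10 11 12 13 14
a[i]:  12 14  4  5  6  1  2  9 11 13  7 10  3  8
dp:     1  2  1  2  3  1  2  4  5  6  4  5  3  5
Maximum dp value is 6.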